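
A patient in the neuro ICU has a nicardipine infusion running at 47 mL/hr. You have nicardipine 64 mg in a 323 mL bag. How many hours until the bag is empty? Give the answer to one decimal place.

6.9 hours

Duration = 323 mL ÷ 47 mL/hr = 6.87234 hr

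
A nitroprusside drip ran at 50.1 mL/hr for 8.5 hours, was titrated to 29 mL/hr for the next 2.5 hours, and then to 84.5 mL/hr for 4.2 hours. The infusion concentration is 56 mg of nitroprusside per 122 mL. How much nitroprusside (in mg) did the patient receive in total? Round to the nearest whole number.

Concentration = 56 mg ÷ 122 mL = 0.4590164 mg/mL
Stage 1: 50.1 mL/hr × 8.5 hr = 425.85 mL → 425.85 mL × 0.4590164 mg/mL = 195.4721 mg
Stage 2: 29 mL/hr × 2.5 hr = 72.5 mL → 72.5 mL × 0.4590164 mg/mL = 33.27869 mg
Stage 3: 84.5 mL/hr × 4.2 hr = 354.9 mL → 354.9 mL × 0.4590164 mg/mL = 162.9049 mg
Total = 195.4721 + 33.27869 + 162.9049 = 391.6557 mg

392 mg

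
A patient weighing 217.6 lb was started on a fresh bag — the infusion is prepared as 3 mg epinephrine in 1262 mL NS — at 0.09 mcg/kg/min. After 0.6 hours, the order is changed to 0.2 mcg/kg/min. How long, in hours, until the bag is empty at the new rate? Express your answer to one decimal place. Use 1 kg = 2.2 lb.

2.3 hours

Initial rate:
Weight = 217.6 lb ÷ 2.2 lb/kg = 98.90909 kg
Dose = 0.09 mcg/kg/min × 98.90909 kg = 8.901818 mcg/min
8.901818 mcg/min × 60 min/hr = 534.1091 mcg/hr
Concentration = 3 mg ÷ 1262 mL = 0.002377179 mg/mL = 2.377179 mcg/mL
Rate = 534.1091 mcg/hr ÷ 2.377179 mcg/mL = 224.6819 mL/hr
Volume infused so far = 224.6819 mL/hr × 0.6 hr = 134.8091 mL
Volume remaining = 1262 − 134.8091 = 1127.191 mL
New rate:
Dose = 0.2 mcg/kg/min × 98.90909 kg = 19.78182 mcg/min
19.78182 mcg/min × 60 min/hr = 1186.909 mcg/hr
Rate = 1186.909 mcg/hr ÷ 2.377179 mcg/mL = 499.2931 mL/hr
Time remaining = 1127.191 mL ÷ 499.2931 mL/hr = 2.257574 hr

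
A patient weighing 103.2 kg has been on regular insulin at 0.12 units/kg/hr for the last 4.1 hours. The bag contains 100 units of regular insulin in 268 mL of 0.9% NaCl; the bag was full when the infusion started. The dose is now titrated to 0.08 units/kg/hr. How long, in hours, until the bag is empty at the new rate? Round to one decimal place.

6.0 hours

Initial rate:
Dose = 0.12 units/kg/hr × 103.2 kg = 12.384 units/hr
Concentration = 100 units ÷ 268 mL = 0.3731343 units/mL
Rate = 12.384 units/hr ÷ 0.3731343 units/mL = 33.18912 mL/hr
Volume infused so far = 33.18912 mL/hr × 4.1 hr = 136.0754 mL
Volume remaining = 268 − 136.0754 = 131.9246 mL
New rate:
Dose = 0.08 units/kg/hr × 103.2 kg = 8.256 units/hr
Rate = 8.256 units/hr ÷ 0.3731343 units/mL = 22.12608 mL/hr
Time remaining = 131.9246 mL ÷ 22.12608 mL/hr = 5.962403 hr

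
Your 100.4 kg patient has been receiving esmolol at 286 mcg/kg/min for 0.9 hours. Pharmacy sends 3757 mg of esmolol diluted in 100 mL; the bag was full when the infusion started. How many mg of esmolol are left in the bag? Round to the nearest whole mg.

2206 mg

Dose = 286 mcg/kg/min × 100.4 kg = 28714.4 mcg/min
28714.4 mcg/min × 60 min/hr = 1722864 mcg/hr
Concentration = 3757 mg ÷ 100 mL = 37.57 mg/mL = 37570 mcg/mL
Rate = 1722864 mcg/hr ÷ 37570 mcg/mL = 45.85744 mL/hr
Volume infused = 45.85744 mL/hr × 0.9 hr = 41.2717 mL
Volume remaining = 100 − 41.2717 = 58.7283 mL
Drug remaining = 58.7283 mL × 37570 mcg/mL = 2206422 mcg = 2206.422 mg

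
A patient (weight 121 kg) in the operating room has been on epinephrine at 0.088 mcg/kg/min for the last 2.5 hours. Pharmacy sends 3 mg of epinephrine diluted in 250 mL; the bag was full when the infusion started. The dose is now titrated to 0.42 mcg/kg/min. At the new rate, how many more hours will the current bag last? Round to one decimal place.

0.5 hours

Initial rate:
Dose = 0.088 mcg/kg/min × 121 kg = 10.648 mcg/min
10.648 mcg/min × 60 min/hr = 638.88 mcg/hr
Concentration = 3 mg ÷ 250 mL = 0.012 mg/mL = 12 mcg/mL
Rate = 638.88 mcg/hr ÷ 12 mcg/mL = 53.24 mL/hr
Volume infused so far = 53.24 mL/hr × 2.5 hr = 133.1 mL
Volume remaining = 250 − 133.1 = 116.9 mL
New rate:
Dose = 0.42 mcg/kg/min × 121 kg = 50.82 mcg/min
50.82 mcg/min × 60 min/hr = 3049.2 mcg/hr
Rate = 3049.2 mcg/hr ÷ 12 mcg/mL = 254.1 mL/hr
Time remaining = 116.9 mL ÷ 254.1 mL/hr = 0.4600551 hr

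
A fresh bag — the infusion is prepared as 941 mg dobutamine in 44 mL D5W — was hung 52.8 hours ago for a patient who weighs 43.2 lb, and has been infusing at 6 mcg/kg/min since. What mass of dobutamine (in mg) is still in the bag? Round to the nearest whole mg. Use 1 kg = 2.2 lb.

Weight = 43.2 lb ÷ 2.2 lb/kg = 19.63636 kg
Dose = 6 mcg/kg/min × 19.63636 kg = 117.8182 mcg/min
117.8182 mcg/min × 60 min/hr = 7069.091 mcg/hr
Concentration = 941 mg ÷ 44 mL = 21.38636 mg/mL = 21386.36 mcg/mL
Rate = 7069.091 mcg/hr ÷ 21386.36 mcg/mL = 0.330542 mL/hr
Volume infused = 0.330542 mL/hr × 52.8 hr = 17.45262 mL
Volume remaining = 44 − 17.45262 = 26.54738 mL
Drug remaining = 26.54738 mL × 21386.36 mcg/mL = 567752 mcg = 567.752 mg

568 mg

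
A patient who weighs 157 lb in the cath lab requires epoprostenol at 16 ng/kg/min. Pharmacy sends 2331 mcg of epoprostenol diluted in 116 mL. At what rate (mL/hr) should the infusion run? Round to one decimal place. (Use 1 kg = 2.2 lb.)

3.4 mL/hr

Weight = 157 lb ÷ 2.2 lb/kg = 71.36364 kg
Dose = 16 ng/kg/min × 71.36364 kg = 1141.818 ng/min
1141.818 ng/min × 60 min/hr = 68509.09 ng/hr
Concentration = 2331 mcg ÷ 116 mL = 20.09483 mcg/mL = 20094.83 ng/mL
Rate = 68509.09 ng/hr ÷ 20094.83 ng/mL = 3.40929 mL/hr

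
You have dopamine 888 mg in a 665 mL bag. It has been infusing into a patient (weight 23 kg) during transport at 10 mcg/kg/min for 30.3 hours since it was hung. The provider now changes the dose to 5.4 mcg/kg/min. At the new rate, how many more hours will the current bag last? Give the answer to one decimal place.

63.1 hours

Initial rate:
Dose = 10 mcg/kg/min × 23 kg = 230 mcg/min
230 mcg/min × 60 min/hr = 13800 mcg/hr
Concentration = 888 mg ÷ 665 mL = 1.335338 mg/mL = 1335.338 mcg/mL
Rate = 13800 mcg/hr ÷ 1335.338 mcg/mL = 10.33446 mL/hr
Volume infused so far = 10.33446 mL/hr × 30.3 hr = 313.1341 mL
Volume remaining = 665 − 313.1341 = 351.8659 mL
New rate:
Dose = 5.4 mcg/kg/min × 23 kg = 124.2 mcg/min
124.2 mcg/min × 60 min/hr = 7452 mcg/hr
Rate = 7452 mcg/hr ÷ 1335.338 mcg/mL = 5.580608 mL/hr
Time remaining = 351.8659 mL ÷ 5.580608 mL/hr = 63.05153 hr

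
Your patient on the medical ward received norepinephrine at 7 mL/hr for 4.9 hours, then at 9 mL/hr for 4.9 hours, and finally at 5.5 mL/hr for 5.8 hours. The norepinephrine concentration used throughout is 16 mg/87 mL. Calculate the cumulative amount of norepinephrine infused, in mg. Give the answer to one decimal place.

Concentration = 16 mg ÷ 87 mL = 0.183908 mg/mL
Stage 1: 7 mL/hr × 4.9 hr = 34.3 mL → 34.3 mL × 0.183908 mg/mL = 6.308046 mg
Stage 2: 9 mL/hr × 4.9 hr = 44.1 mL → 44.1 mL × 0.183908 mg/mL = 8.110345 mg
Stage 3: 5.5 mL/hr × 5.8 hr = 31.9 mL → 31.9 mL × 0.183908 mg/mL = 5.866667 mg
Total = 6.308046 + 8.110345 + 5.866667 = 20.28506 mg

20.3 mg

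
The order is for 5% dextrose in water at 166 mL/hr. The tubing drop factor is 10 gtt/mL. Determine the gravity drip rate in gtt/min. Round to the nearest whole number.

166 mL/hr ÷ 60 min/hr = 2.766667 mL/min
2.766667 mL/min × 10 gtt/mL = 27.66667 gtt/min

28 gtt/min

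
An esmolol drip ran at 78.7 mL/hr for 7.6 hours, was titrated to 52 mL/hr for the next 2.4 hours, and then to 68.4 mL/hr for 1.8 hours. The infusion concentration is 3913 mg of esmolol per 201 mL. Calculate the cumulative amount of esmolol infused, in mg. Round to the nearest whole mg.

Concentration = 3913 mg ÷ 201 mL = 19.46766 mg/mL
Stage 1: 78.7 mL/hr × 7.6 hr = 598.12 mL → 598.12 mL × 19.46766 mg/mL = 11644 mg
Stage 2: 52 mL/hr × 2.4 hr = 124.8 mL → 124.8 mL × 19.46766 mg/mL = 2429.564 mg
Stage 3: 68.4 mL/hr × 1.8 hr = 123.12 mL → 123.12 mL × 19.46766 mg/mL = 2396.859 mg
Total = 11644 + 2429.564 + 2396.859 = 16470.42 mg

16470 mg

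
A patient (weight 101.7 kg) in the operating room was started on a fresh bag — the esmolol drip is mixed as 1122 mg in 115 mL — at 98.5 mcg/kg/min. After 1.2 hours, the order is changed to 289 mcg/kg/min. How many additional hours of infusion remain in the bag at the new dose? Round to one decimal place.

0.2 hours

Initial rate:
Dose = 98.5 mcg/kg/min × 101.7 kg = 10017.45 mcg/min
10017.45 mcg/min × 60 min/hr = 601047 mcg/hr
Concentration = 1122 mg ÷ 115 mL = 9.756522 mg/mL = 9756.522 mcg/mL
Rate = 601047 mcg/hr ÷ 9756.522 mcg/mL = 61.60464 mL/hr
Volume infused so far = 61.60464 mL/hr × 1.2 hr = 73.92557 mL
Volume remaining = 115 − 73.92557 = 41.07443 mL
New rate:
Dose = 289 mcg/kg/min × 101.7 kg = 29391.3 mcg/min
29391.3 mcg/min × 60 min/hr = 1763478 mcg/hr
Rate = 1763478 mcg/hr ÷ 9756.522 mcg/mL = 180.7486 mL/hr
Time remaining = 41.07443 mL ÷ 180.7486 mL/hr = 0.2272462 hr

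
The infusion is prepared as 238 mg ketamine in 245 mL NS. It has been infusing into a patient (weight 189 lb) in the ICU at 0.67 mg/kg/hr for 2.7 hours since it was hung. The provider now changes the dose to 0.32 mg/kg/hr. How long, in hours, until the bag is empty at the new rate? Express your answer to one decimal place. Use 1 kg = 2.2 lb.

Initial rate:
Weight = 189 lb ÷ 2.2 lb/kg = 85.90909 kg
Dose = 0.67 mg/kg/hr × 85.90909 kg = 57.55909 mg/hr
Concentration = 238 mg ÷ 245 mL = 0.9714286 mg/mL
Rate = 57.55909 mg/hr ÷ 0.9714286 mg/mL = 59.25201 mL/hr
Volume infused so far = 59.25201 mL/hr × 2.7 hr = 159.9804 mL
Volume remaining = 245 − 159.9804 = 85.01959 mL
New rate:
Dose = 0.32 mg/kg/hr × 85.90909 kg = 27.49091 mg/hr
Rate = 27.49091 mg/hr ÷ 0.9714286 mg/mL = 28.29947 mL/hr
Time remaining = 85.01959 mL ÷ 28.29947 mL/hr = 3.004282 hr

3.0 hours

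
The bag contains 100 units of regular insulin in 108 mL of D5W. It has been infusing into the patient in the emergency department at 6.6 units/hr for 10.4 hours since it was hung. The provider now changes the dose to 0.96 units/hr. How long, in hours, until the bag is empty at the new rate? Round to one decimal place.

Initial rate:
Concentration = 100 units ÷ 108 mL = 0.9259259 units/mL
Rate = 6.6 units/hr ÷ 0.9259259 units/mL = 7.128 mL/hr
Volume infused so far = 7.128 mL/hr × 10.4 hr = 74.1312 mL
Volume remaining = 108 − 74.1312 = 33.8688 mL
New rate:
Rate = 0.96 units/hr ÷ 0.9259259 units/mL = 1.0368 mL/hr
Time remaining = 33.8688 mL ÷ 1.0368 mL/hr = 32.66667 hr

32.7 hours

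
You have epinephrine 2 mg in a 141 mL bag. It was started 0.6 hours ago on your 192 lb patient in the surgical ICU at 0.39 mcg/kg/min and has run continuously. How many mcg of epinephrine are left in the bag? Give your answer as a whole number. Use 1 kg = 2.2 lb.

775 mcg

Weight = 192 lb ÷ 2.2 lb/kg = 87.27273 kg
Dose = 0.39 mcg/kg/min × 87.27273 kg = 34.03636 mcg/min
34.03636 mcg/min × 60 min/hr = 2042.182 mcg/hr
Concentration = 2 mg ÷ 141 mL = 0.0141844 mg/mL = 14.1844 mcg/mL
Rate = 2042.182 mcg/hr ÷ 14.1844 mcg/mL = 143.9738 mL/hr
Volume infused = 143.9738 mL/hr × 0.6 hr = 86.38429 mL
Volume remaining = 141 − 86.38429 = 54.61571 mL
Drug remaining = 54.61571 mL × 14.1844 mcg/mL = 774.6909 mcg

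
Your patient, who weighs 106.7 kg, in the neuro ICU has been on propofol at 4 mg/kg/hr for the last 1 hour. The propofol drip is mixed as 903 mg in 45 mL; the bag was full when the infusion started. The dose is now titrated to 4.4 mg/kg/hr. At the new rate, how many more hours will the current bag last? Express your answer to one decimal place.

Initial rate:
Dose = 4 mg/kg/hr × 106.7 kg = 426.8 mg/hr
Concentration = 903 mg ÷ 45 mL = 20.06667 mg/mL
Rate = 426.8 mg/hr ÷ 20.06667 mg/mL = 21.2691 mL/hr
Volume infused so far = 21.2691 mL/hr × 1 hr = 21.2691 mL
Volume remaining = 45 − 21.2691 = 23.7309 mL
New rate:
Dose = 4.4 mg/kg/hr × 106.7 kg = 469.48 mg/hr
Rate = 469.48 mg/hr ÷ 20.06667 mg/mL = 23.39601 mL/hr
Time remaining = 23.7309 mL ÷ 23.39601 mL/hr = 1.014314 hr

1.0 hours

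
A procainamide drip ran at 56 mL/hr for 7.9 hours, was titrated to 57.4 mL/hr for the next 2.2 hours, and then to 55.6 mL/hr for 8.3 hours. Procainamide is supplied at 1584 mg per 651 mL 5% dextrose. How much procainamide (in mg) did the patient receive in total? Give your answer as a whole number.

Concentration = 1584 mg ÷ 651 mL = 2.43318 mg/mL
Stage 1: 56 mL/hr × 7.9 hr = 442.4 mL → 442.4 mL × 2.43318 mg/mL = 1076.439 mg
Stage 2: 57.4 mL/hr × 2.2 hr = 126.28 mL → 126.28 mL × 2.43318 mg/mL = 307.2619 mg
Stage 3: 55.6 mL/hr × 8.3 hr = 461.48 mL → 461.48 mL × 2.43318 mg/mL = 1122.864 mg
Total = 1076.439 + 307.2619 + 1122.864 = 2506.564 mg

2507 mg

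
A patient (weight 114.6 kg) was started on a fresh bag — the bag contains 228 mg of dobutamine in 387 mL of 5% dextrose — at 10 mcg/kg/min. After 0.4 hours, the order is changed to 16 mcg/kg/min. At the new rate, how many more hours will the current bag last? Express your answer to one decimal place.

Initial rate:
Dose = 10 mcg/kg/min × 114.6 kg = 1146 mcg/min
1146 mcg/min × 60 min/hr = 68760 mcg/hr
Concentration = 228 mg ÷ 387 mL = 0.5891473 mg/mL = 589.1473 mcg/mL
Rate = 68760 mcg/hr ÷ 589.1473 mcg/mL = 116.7111 mL/hr
Volume infused so far = 116.7111 mL/hr × 0.4 hr = 46.68442 mL
Volume remaining = 387 − 46.68442 = 340.3156 mL
New rate:
Dose = 16 mcg/kg/min × 114.6 kg = 1833.6 mcg/min
1833.6 mcg/min × 60 min/hr = 110016 mcg/hr
Rate = 110016 mcg/hr ÷ 589.1473 mcg/mL = 186.7377 mL/hr
Time remaining = 340.3156 mL ÷ 186.7377 mL/hr = 1.822426 hr

1.8 hours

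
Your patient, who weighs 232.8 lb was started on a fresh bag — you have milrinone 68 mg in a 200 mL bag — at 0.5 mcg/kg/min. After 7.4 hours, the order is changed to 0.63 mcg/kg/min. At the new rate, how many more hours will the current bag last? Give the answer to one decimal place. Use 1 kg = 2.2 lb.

Initial rate:
Weight = 232.8 lb ÷ 2.2 lb/kg = 105.8182 kg
Dose = 0.5 mcg/kg/min × 105.8182 kg = 52.90909 mcg/min
52.90909 mcg/min × 60 min/hr = 3174.545 mcg/hr
Concentration = 68 mg ÷ 200 mL = 0.34 mg/mL = 340 mcg/mL
Rate = 3174.545 mcg/hr ÷ 340 mcg/mL = 9.336898 mL/hr
Volume infused so far = 9.336898 mL/hr × 7.4 hr = 69.09305 mL
Volume remaining = 200 − 69.09305 = 130.907 mL
New rate:
Dose = 0.63 mcg/kg/min × 105.8182 kg = 66.66545 mcg/min
66.66545 mcg/min × 60 min/hr = 3999.927 mcg/hr
Rate = 3999.927 mcg/hr ÷ 340 mcg/mL = 11.76449 mL/hr
Time remaining = 130.907 mL ÷ 11.76449 mL/hr = 11.12729 hr

11.1 hours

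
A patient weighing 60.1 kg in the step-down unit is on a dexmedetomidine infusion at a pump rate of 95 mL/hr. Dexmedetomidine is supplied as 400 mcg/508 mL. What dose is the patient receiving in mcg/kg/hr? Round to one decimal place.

Concentration = 400 mcg ÷ 508 mL = 0.7874016 mcg/mL
Drug rate = 95 mL/hr × 0.7874016 mcg/mL = 74.80315 mcg/hr
74.80315 mcg/hr ÷ 60.1 kg = 1.244645 mcg/kg/hr

1.2 mcg/kg/hr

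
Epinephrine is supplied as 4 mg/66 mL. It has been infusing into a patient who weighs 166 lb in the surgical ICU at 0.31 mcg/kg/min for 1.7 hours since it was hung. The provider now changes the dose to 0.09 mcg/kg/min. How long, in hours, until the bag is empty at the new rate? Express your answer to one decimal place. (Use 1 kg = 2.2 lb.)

4.0 hours

Initial rate:
Weight = 166 lb ÷ 2.2 lb/kg = 75.45455 kg
Dose = 0.31 mcg/kg/min × 75.45455 kg = 23.39091 mcg/min
23.39091 mcg/min × 60 min/hr = 1403.455 mcg/hr
Concentration = 4 mg ÷ 66 mL = 0.06060606 mg/mL = 60.60606 mcg/mL
Rate = 1403.455 mcg/hr ÷ 60.60606 mcg/mL = 23.157 mL/hr
Volume infused so far = 23.157 mL/hr × 1.7 hr = 39.3669 mL
Volume remaining = 66 − 39.3669 = 26.6331 mL
New rate:
Dose = 0.09 mcg/kg/min × 75.45455 kg = 6.790909 mcg/min
6.790909 mcg/min × 60 min/hr = 407.4545 mcg/hr
Rate = 407.4545 mcg/hr ÷ 60.60606 mcg/mL = 6.723 mL/hr
Time remaining = 26.6331 mL ÷ 6.723 mL/hr = 3.96149 hr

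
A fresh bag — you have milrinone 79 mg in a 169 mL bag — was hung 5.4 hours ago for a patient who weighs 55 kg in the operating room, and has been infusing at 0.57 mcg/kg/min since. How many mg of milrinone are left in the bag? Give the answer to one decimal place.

68.8 mg

Dose = 0.57 mcg/kg/min × 55 kg = 31.35 mcg/min
31.35 mcg/min × 60 min/hr = 1881 mcg/hr
Concentration = 79 mg ÷ 169 mL = 0.4674556 mg/mL = 467.4556 mcg/mL
Rate = 1881 mcg/hr ÷ 467.4556 mcg/mL = 4.023911 mL/hr
Volume infused = 4.023911 mL/hr × 5.4 hr = 21.72912 mL
Volume remaining = 169 − 21.72912 = 147.2709 mL
Drug remaining = 147.2709 mL × 467.4556 mcg/mL = 68842.6 mcg = 68.8426 mg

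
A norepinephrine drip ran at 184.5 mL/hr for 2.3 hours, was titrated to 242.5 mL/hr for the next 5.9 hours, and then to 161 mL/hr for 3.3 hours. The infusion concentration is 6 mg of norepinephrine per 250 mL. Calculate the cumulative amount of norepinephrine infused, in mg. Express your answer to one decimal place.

Concentration = 6 mg ÷ 250 mL = 0.024 mg/mL
Stage 1: 184.5 mL/hr × 2.3 hr = 424.35 mL → 424.35 mL × 0.024 mg/mL = 10.1844 mg
Stage 2: 242.5 mL/hr × 5.9 hr = 1430.75 mL → 1430.75 mL × 0.024 mg/mL = 34.338 mg
Stage 3: 161 mL/hr × 3.3 hr = 531.3 mL → 531.3 mL × 0.024 mg/mL = 12.7512 mg
Total = 10.1844 + 34.338 + 12.7512 = 57.2736 mg

57.3 mg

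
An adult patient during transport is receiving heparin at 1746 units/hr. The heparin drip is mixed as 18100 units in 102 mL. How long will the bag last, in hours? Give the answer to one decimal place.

10.4 hours

Concentration = 18100 units ÷ 102 mL = 177.451 units/mL
Rate = 1746 units/hr ÷ 177.451 units/mL = 9.839337 mL/hr
Duration = 102 mL ÷ 9.839337 mL/hr = 10.36655 hr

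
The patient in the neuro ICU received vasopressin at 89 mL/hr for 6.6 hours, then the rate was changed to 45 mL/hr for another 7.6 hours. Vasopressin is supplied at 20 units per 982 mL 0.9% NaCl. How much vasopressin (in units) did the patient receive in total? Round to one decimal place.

Concentration = 20 units ÷ 982 mL = 0.0203666 units/mL
Stage 1: 89 mL/hr × 6.6 hr = 587.4 mL → 587.4 mL × 0.0203666 units/mL = 11.96334 units
Stage 2: 45 mL/hr × 7.6 hr = 342 mL → 342 mL × 0.0203666 units/mL = 6.965377 units
Total = 11.96334 + 6.965377 = 18.92872 units

18.9 units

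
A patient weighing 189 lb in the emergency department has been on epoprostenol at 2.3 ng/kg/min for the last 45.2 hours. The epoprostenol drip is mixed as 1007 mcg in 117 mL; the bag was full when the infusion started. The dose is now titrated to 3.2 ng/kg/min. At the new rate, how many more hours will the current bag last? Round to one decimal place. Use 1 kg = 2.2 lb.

28.6 hours

Initial rate:
Weight = 189 lb ÷ 2.2 lb/kg = 85.90909 kg
Dose = 2.3 ng/kg/min × 85.90909 kg = 197.5909 ng/min
197.5909 ng/min × 60 min/hr = 11855.45 ng/hr
Concentration = 1007 mcg ÷ 117 mL = 8.606838 mcg/mL = 8606.838 ng/mL
Rate = 11855.45 ng/hr ÷ 8606.838 ng/mL = 1.377446 mL/hr
Volume infused so far = 1.377446 mL/hr × 45.2 hr = 62.26056 mL
Volume remaining = 117 − 62.26056 = 54.73944 mL
New rate:
Dose = 3.2 ng/kg/min × 85.90909 kg = 274.9091 ng/min
274.9091 ng/min × 60 min/hr = 16494.55 ng/hr
Rate = 16494.55 ng/hr ÷ 8606.838 ng/mL = 1.916447 mL/hr
Time remaining = 54.73944 mL ÷ 1.916447 mL/hr = 28.56299 hr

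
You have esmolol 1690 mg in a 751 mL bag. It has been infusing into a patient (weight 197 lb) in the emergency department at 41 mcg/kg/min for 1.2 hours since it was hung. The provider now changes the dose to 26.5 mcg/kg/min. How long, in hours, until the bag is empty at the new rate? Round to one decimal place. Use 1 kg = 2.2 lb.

10.0 hours

Initial rate:
Weight = 197 lb ÷ 2.2 lb/kg = 89.54545 kg
Dose = 41 mcg/kg/min × 89.54545 kg = 3671.364 mcg/min
3671.364 mcg/min × 60 min/hr = 220281.8 mcg/hr
Concentration = 1690 mg ÷ 751 mL = 2.250333 mg/mL = 2250.333 mcg/mL
Rate = 220281.8 mcg/hr ÷ 2250.333 mcg/mL = 97.88855 mL/hr
Volume infused so far = 97.88855 mL/hr × 1.2 hr = 117.4663 mL
Volume remaining = 751 − 117.4663 = 633.5337 mL
New rate:
Dose = 26.5 mcg/kg/min × 89.54545 kg = 2372.955 mcg/min
2372.955 mcg/min × 60 min/hr = 142377.3 mcg/hr
Rate = 142377.3 mcg/hr ÷ 2250.333 mcg/mL = 63.26943 mL/hr
Time remaining = 633.5337 mL ÷ 63.26943 mL/hr = 10.01327 hr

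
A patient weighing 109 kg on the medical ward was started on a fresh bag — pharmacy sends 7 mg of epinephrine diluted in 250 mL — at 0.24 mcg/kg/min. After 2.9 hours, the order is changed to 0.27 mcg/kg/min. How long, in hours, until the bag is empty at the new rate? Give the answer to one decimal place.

1.4 hours

Initial rate:
Dose = 0.24 mcg/kg/min × 109 kg = 26.16 mcg/min
26.16 mcg/min × 60 min/hr = 1569.6 mcg/hr
Concentration = 7 mg ÷ 250 mL = 0.028 mg/mL = 28 mcg/mL
Rate = 1569.6 mcg/hr ÷ 28 mcg/mL = 56.05714 mL/hr
Volume infused so far = 56.05714 mL/hr × 2.9 hr = 162.5657 mL
Volume remaining = 250 − 162.5657 = 87.43429 mL
New rate:
Dose = 0.27 mcg/kg/min × 109 kg = 29.43 mcg/min
29.43 mcg/min × 60 min/hr = 1765.8 mcg/hr
Rate = 1765.8 mcg/hr ÷ 28 mcg/mL = 63.06429 mL/hr
Time remaining = 87.43429 mL ÷ 63.06429 mL/hr = 1.386431 hr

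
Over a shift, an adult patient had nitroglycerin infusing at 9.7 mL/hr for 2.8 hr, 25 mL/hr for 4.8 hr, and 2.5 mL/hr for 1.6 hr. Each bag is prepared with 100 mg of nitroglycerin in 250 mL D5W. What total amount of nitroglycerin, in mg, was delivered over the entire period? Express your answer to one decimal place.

Concentration = 100 mg ÷ 250 mL = 0.4 mg/mL
Stage 1: 9.7 mL/hr × 2.8 hr = 27.16 mL → 27.16 mL × 0.4 mg/mL = 10.864 mg
Stage 2: 25 mL/hr × 4.8 hr = 120 mL → 120 mL × 0.4 mg/mL = 48 mg
Stage 3: 2.5 mL/hr × 1.6 hr = 4 mL → 4 mL × 0.4 mg/mL = 1.6 mg
Total = 10.864 + 48 + 1.6 = 60.464 mg

60.5 mg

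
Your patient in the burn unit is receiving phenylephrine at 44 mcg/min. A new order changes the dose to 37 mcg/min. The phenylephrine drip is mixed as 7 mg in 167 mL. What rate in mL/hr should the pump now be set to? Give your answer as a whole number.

53 mL/hr

37 mcg/min × 60 min/hr = 2220 mcg/hr
Concentration = 7 mg ÷ 167 mL = 0.04191617 mg/mL = 41.91617 mcg/mL
Rate = 2220 mcg/hr ÷ 41.91617 mcg/mL = 52.96286 mL/hr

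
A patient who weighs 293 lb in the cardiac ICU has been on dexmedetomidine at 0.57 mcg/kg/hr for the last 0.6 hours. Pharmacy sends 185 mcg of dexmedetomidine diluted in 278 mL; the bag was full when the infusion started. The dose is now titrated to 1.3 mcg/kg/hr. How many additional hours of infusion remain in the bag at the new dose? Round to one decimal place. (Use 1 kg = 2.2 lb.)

Initial rate:
Weight = 293 lb ÷ 2.2 lb/kg = 133.1818 kg
Dose = 0.57 mcg/kg/hr × 133.1818 kg = 75.91364 mcg/hr
Concentration = 185 mcg ÷ 278 mL = 0.6654676 mcg/mL
Rate = 75.91364 mcg/hr ÷ 0.6654676 mcg/mL = 114.0756 mL/hr
Volume infused so far = 114.0756 mL/hr × 0.6 hr = 68.44538 mL
Volume remaining = 278 − 68.44538 = 209.5546 mL
New rate:
Dose = 1.3 mcg/kg/hr × 133.1818 kg = 173.1364 mcg/hr
Rate = 173.1364 mcg/hr ÷ 0.6654676 mcg/mL = 260.1725 mL/hr
Time remaining = 209.5546 mL ÷ 260.1725 mL/hr = 0.805445 hr

0.8 hours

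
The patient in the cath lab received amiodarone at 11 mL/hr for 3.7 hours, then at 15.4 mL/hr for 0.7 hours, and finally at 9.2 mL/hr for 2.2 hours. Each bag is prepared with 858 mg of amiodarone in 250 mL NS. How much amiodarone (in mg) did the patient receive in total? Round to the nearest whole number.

246 mg

Concentration = 858 mg ÷ 250 mL = 3.432 mg/mL
Stage 1: 11 mL/hr × 3.7 hr = 40.7 mL → 40.7 mL × 3.432 mg/mL = 139.6824 mg
Stage 2: 15.4 mL/hr × 0.7 hr = 10.78 mL → 10.78 mL × 3.432 mg/mL = 36.99696 mg
Stage 3: 9.2 mL/hr × 2.2 hr = 20.24 mL → 20.24 mL × 3.432 mg/mL = 69.46368 mg
Total = 139.6824 + 36.99696 + 69.46368 = 246.143 mg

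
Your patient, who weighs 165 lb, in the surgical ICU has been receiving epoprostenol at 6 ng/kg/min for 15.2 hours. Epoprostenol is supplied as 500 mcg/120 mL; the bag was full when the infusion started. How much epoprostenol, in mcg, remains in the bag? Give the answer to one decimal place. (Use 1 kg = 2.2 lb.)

89.6 mcg

Weight = 165 lb ÷ 2.2 lb/kg = 75 kg
Dose = 6 ng/kg/min × 75 kg = 450 ng/min
450 ng/min × 60 min/hr = 27000 ng/hr
Concentration = 500 mcg ÷ 120 mL = 4.166667 mcg/mL = 4166.667 ng/mL
Rate = 27000 ng/hr ÷ 4166.667 ng/mL = 6.48 mL/hr
Volume infused = 6.48 mL/hr × 15.2 hr = 98.496 mL
Volume remaining = 120 − 98.496 = 21.504 mL
Drug remaining = 21.504 mL × 4166.667 ng/mL = 89600 ng = 89.6 mcg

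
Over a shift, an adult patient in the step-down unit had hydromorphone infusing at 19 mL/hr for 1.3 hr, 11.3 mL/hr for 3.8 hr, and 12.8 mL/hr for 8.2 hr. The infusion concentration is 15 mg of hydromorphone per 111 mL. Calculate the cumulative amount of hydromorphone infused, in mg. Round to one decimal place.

23.3 mg

Concentration = 15 mg ÷ 111 mL = 0.1351351 mg/mL
Stage 1: 19 mL/hr × 1.3 hr = 24.7 mL → 24.7 mL × 0.1351351 mg/mL = 3.337838 mg
Stage 2: 11.3 mL/hr × 3.8 hr = 42.94 mL → 42.94 mL × 0.1351351 mg/mL = 5.802703 mg
Stage 3: 12.8 mL/hr × 8.2 hr = 104.96 mL → 104.96 mL × 0.1351351 mg/mL = 14.18378 mg
Total = 3.337838 + 5.802703 + 14.18378 = 23.32432 mg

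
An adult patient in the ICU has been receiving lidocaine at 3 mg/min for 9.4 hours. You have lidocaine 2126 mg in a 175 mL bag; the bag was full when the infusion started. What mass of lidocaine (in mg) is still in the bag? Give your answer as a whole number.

3 mg/min × 60 min/hr = 180 mg/hr
Concentration = 2126 mg ÷ 175 mL = 12.14857 mg/mL
Rate = 180 mg/hr ÷ 12.14857 mg/mL = 14.81656 mL/hr
Volume infused = 14.81656 mL/hr × 9.4 hr = 139.2756 mL
Volume remaining = 175 − 139.2756 = 35.72437 mL
Drug remaining = 35.72437 mL × 12.14857 mg/mL = 434 mg

434 mg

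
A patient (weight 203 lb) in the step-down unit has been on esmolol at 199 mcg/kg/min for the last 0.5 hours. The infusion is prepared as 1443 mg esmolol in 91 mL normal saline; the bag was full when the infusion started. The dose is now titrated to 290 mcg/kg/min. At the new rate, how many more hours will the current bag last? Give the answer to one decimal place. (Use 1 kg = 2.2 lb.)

0.6 hours

Initial rate:
Weight = 203 lb ÷ 2.2 lb/kg = 92.27273 kg
Dose = 199 mcg/kg/min × 92.27273 kg = 18362.27 mcg/min
18362.27 mcg/min × 60 min/hr = 1101736 mcg/hr
Concentration = 1443 mg ÷ 91 mL = 15.85714 mg/mL = 15857.14 mcg/mL
Rate = 1101736 mcg/hr ÷ 15857.14 mcg/mL = 69.47887 mL/hr
Volume infused so far = 69.47887 mL/hr × 0.5 hr = 34.73943 mL
Volume remaining = 91 − 34.73943 = 56.26057 mL
New rate:
Dose = 290 mcg/kg/min × 92.27273 kg = 26759.09 mcg/min
26759.09 mcg/min × 60 min/hr = 1605545 mcg/hr
Rate = 1605545 mcg/hr ÷ 15857.14 mcg/mL = 101.2506 mL/hr
Time remaining = 56.26057 mL ÷ 101.2506 mL/hr = 0.5556565 hr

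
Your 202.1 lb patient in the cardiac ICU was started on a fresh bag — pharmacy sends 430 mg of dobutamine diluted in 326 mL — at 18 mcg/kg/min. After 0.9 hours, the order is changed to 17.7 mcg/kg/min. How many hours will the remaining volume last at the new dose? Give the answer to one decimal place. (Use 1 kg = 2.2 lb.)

3.5 hours

Initial rate:
Weight = 202.1 lb ÷ 2.2 lb/kg = 91.86364 kg
Dose = 18 mcg/kg/min × 91.86364 kg = 1653.545 mcg/min
1653.545 mcg/min × 60 min/hr = 99212.73 mcg/hr
Concentration = 430 mg ÷ 326 mL = 1.319018 mg/mL = 1319.018 mcg/mL
Rate = 99212.73 mcg/hr ÷ 1319.018 mcg/mL = 75.21709 mL/hr
Volume infused so far = 75.21709 mL/hr × 0.9 hr = 67.69538 mL
Volume remaining = 326 − 67.69538 = 258.3046 mL
New rate:
Dose = 17.7 mcg/kg/min × 91.86364 kg = 1625.986 mcg/min
1625.986 mcg/min × 60 min/hr = 97559.18 mcg/hr
Rate = 97559.18 mcg/hr ÷ 1319.018 mcg/mL = 73.96347 mL/hr
Time remaining = 258.3046 mL ÷ 73.96347 mL/hr = 3.492327 hr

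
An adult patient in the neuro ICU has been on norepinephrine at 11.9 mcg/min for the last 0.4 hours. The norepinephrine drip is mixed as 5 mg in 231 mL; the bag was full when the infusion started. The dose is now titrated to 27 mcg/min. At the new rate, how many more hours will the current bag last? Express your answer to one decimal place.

2.9 hours

Initial rate:
11.9 mcg/min × 60 min/hr = 714 mcg/hr
Concentration = 5 mg ÷ 231 mL = 0.02164502 mg/mL = 21.64502 mcg/mL
Rate = 714 mcg/hr ÷ 21.64502 mcg/mL = 32.9868 mL/hr
Volume infused so far = 32.9868 mL/hr × 0.4 hr = 13.19472 mL
Volume remaining = 231 − 13.19472 = 217.8053 mL
New rate:
27 mcg/min × 60 min/hr = 1620 mcg/hr
Rate = 1620 mcg/hr ÷ 21.64502 mcg/mL = 74.844 mL/hr
Time remaining = 217.8053 mL ÷ 74.844 mL/hr = 2.910123 hr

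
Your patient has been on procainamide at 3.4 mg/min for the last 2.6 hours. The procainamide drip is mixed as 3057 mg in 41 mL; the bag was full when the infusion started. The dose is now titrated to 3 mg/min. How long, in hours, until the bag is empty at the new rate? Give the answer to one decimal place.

14.0 hours

Initial rate:
3.4 mg/min × 60 min/hr = 204 mg/hr
Concentration = 3057 mg ÷ 41 mL = 74.56098 mg/mL
Rate = 204 mg/hr ÷ 74.56098 mg/mL = 2.736016 mL/hr
Volume infused so far = 2.736016 mL/hr × 2.6 hr = 7.113641 mL
Volume remaining = 41 − 7.113641 = 33.88636 mL
New rate:
3 mg/min × 60 min/hr = 180 mg/hr
Rate = 180 mg/hr ÷ 74.56098 mg/mL = 2.414132 mL/hr
Time remaining = 33.88636 mL ÷ 2.414132 mL/hr = 14.03667 hr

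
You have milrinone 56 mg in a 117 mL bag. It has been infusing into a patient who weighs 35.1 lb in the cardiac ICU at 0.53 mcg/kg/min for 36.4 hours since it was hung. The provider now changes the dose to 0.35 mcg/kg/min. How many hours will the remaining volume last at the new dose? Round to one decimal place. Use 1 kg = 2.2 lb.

Initial rate:
Weight = 35.1 lb ÷ 2.2 lb/kg = 15.95455 kg
Dose = 0.53 mcg/kg/min × 15.95455 kg = 8.455909 mcg/min
8.455909 mcg/min × 60 min/hr = 507.3545 mcg/hr
Concentration = 56 mg ÷ 117 mL = 0.4786325 mg/mL = 478.6325 mcg/mL
Rate = 507.3545 mcg/hr ÷ 478.6325 mcg/mL = 1.060009 mL/hr
Volume infused so far = 1.060009 mL/hr × 36.4 hr = 38.58431 mL
Volume remaining = 117 − 38.58431 = 78.41569 mL
New rate:
Dose = 0.35 mcg/kg/min × 15.95455 kg = 5.584091 mcg/min
5.584091 mcg/min × 60 min/hr = 335.0455 mcg/hr
Rate = 335.0455 mcg/hr ÷ 478.6325 mcg/mL = 0.7000057 mL/hr
Time remaining = 78.41569 mL ÷ 0.7000057 mL/hr = 112.0215 hr

112.0 hours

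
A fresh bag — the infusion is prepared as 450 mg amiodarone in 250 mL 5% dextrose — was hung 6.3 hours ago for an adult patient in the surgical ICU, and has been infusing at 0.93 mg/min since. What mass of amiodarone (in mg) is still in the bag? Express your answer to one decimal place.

98.5 mg

0.93 mg/min × 60 min/hr = 55.8 mg/hr
Concentration = 450 mg ÷ 250 mL = 1.8 mg/mL
Rate = 55.8 mg/hr ÷ 1.8 mg/mL = 31 mL/hr
Volume infused = 31 mL/hr × 6.3 hr = 195.3 mL
Volume remaining = 250 − 195.3 = 54.7 mL
Drug remaining = 54.7 mL × 1.8 mg/mL = 98.46 mg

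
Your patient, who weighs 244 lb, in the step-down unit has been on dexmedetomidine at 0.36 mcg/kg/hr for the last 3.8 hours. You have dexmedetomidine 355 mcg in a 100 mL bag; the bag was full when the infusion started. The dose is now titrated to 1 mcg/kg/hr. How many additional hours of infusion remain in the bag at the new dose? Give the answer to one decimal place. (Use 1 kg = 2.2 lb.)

Initial rate:
Weight = 244 lb ÷ 2.2 lb/kg = 110.9091 kg
Dose = 0.36 mcg/kg/hr × 110.9091 kg = 39.92727 mcg/hr
Concentration = 355 mcg ÷ 100 mL = 3.55 mcg/mL
Rate = 39.92727 mcg/hr ÷ 3.55 mcg/mL = 11.24712 mL/hr
Volume infused so far = 11.24712 mL/hr × 3.8 hr = 42.73905 mL
Volume remaining = 100 − 42.73905 = 57.26095 mL
New rate:
Dose = 1 mcg/kg/hr × 110.9091 kg = 110.9091 mcg/hr
Rate = 110.9091 mcg/hr ÷ 3.55 mcg/mL = 31.242 mL/hr
Time remaining = 57.26095 mL ÷ 31.242 mL/hr = 1.83282 hr

1.8 hours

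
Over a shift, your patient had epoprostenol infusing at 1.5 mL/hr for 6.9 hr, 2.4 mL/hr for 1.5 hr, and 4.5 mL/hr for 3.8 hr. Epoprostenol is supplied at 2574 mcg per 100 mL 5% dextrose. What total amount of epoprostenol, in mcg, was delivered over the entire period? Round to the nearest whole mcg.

Concentration = 2574 mcg ÷ 100 mL = 25.74 mcg/mL
Stage 1: 1.5 mL/hr × 6.9 hr = 10.35 mL → 10.35 mL × 25.74 mcg/mL = 266.409 mcg
Stage 2: 2.4 mL/hr × 1.5 hr = 3.6 mL → 3.6 mL × 25.74 mcg/mL = 92.664 mcg
Stage 3: 4.5 mL/hr × 3.8 hr = 17.1 mL → 17.1 mL × 25.74 mcg/mL = 440.154 mcg
Total = 266.409 + 92.664 + 440.154 = 799.227 mcg

799 mcg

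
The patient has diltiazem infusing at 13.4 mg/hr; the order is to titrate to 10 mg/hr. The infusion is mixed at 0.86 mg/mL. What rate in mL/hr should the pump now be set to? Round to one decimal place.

11.6 mL/hr

Rate = 10 mg/hr ÷ 0.86 mg/mL = 11.62791 mL/hr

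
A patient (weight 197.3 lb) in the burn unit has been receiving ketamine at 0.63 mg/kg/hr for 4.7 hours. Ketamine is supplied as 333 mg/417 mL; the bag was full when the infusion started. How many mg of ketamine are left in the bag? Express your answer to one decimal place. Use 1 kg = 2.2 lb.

Weight = 197.3 lb ÷ 2.2 lb/kg = 89.68182 kg
Dose = 0.63 mg/kg/hr × 89.68182 kg = 56.49955 mg/hr
Concentration = 333 mg ÷ 417 mL = 0.7985612 mg/mL
Rate = 56.49955 mg/hr ÷ 0.7985612 mg/mL = 70.75168 mL/hr
Volume infused = 70.75168 mL/hr × 4.7 hr = 332.5329 mL
Volume remaining = 417 − 332.5329 = 84.46709 mL
Drug remaining = 84.46709 mL × 0.7985612 mg/mL = 67.45214 mg

67.5 mg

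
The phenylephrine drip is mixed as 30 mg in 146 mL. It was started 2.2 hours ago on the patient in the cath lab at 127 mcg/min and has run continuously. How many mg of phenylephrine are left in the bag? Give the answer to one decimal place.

13.2 mg

127 mcg/min × 60 min/hr = 7620 mcg/hr
Concentration = 30 mg ÷ 146 mL = 0.2054795 mg/mL = 205.4795 mcg/mL
Rate = 7620 mcg/hr ÷ 205.4795 mcg/mL = 37.084 mL/hr
Volume infused = 37.084 mL/hr × 2.2 hr = 81.5848 mL
Volume remaining = 146 − 81.5848 = 64.4152 mL
Drug remaining = 64.4152 mL × 205.4795 mcg/mL = 13236 mcg = 13.236 mg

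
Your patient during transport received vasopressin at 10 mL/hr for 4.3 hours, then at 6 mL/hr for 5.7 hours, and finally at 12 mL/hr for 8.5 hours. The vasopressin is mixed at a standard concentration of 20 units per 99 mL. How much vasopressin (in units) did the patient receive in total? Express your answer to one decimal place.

36.2 units

Concentration = 20 units ÷ 99 mL = 0.2020202 units/mL
Stage 1: 10 mL/hr × 4.3 hr = 43 mL → 43 mL × 0.2020202 units/mL = 8.686869 units
Stage 2: 6 mL/hr × 5.7 hr = 34.2 mL → 34.2 mL × 0.2020202 units/mL = 6.909091 units
Stage 3: 12 mL/hr × 8.5 hr = 102 mL → 102 mL × 0.2020202 units/mL = 20.60606 units
Total = 8.686869 + 6.909091 + 20.60606 = 36.20202 units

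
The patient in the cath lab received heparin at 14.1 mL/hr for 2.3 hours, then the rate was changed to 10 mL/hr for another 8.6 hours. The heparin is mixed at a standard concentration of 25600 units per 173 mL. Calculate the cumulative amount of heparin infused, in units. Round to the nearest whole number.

17525 units

Concentration = 25600 units ÷ 173 mL = 147.9769 units/mL
Stage 1: 14.1 mL/hr × 2.3 hr = 32.43 mL → 32.43 mL × 147.9769 units/mL = 4798.89 units
Stage 2: 10 mL/hr × 8.6 hr = 86 mL → 86 mL × 147.9769 units/mL = 12726.01 units
Total = 4798.89 + 12726.01 = 17524.9 units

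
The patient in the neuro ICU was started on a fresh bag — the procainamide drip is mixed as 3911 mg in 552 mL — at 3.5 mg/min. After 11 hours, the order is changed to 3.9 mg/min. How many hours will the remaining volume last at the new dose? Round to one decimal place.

Initial rate:
3.5 mg/min × 60 min/hr = 210 mg/hr
Concentration = 3911 mg ÷ 552 mL = 7.085145 mg/mL
Rate = 210 mg/hr ÷ 7.085145 mg/mL = 29.63948 mL/hr
Volume infused so far = 29.63948 mL/hr × 11 hr = 326.0343 mL
Volume remaining = 552 − 326.0343 = 225.9657 mL
New rate:
3.9 mg/min × 60 min/hr = 234 mg/hr
Rate = 234 mg/hr ÷ 7.085145 mg/mL = 33.02685 mL/hr
Time remaining = 225.9657 mL ÷ 33.02685 mL/hr = 6.84188 hr

6.8 hours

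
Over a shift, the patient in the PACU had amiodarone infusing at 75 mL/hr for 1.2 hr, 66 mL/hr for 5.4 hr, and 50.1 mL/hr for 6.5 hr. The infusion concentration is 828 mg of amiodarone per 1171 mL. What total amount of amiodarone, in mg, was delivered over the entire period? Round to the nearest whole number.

Concentration = 828 mg ÷ 1171 mL = 0.707088 mg/mL
Stage 1: 75 mL/hr × 1.2 hr = 90 mL → 90 mL × 0.707088 mg/mL = 63.63792 mg
Stage 2: 66 mL/hr × 5.4 hr = 356.4 mL → 356.4 mL × 0.707088 mg/mL = 252.0061 mg
Stage 3: 50.1 mL/hr × 6.5 hr = 325.65 mL → 325.65 mL × 0.707088 mg/mL = 230.2632 mg
Total = 63.63792 + 252.0061 + 230.2632 = 545.9073 mg

546 mg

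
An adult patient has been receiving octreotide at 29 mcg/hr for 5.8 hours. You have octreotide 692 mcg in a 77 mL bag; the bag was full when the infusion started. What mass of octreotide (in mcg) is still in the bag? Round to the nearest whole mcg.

524 mcg

Concentration = 692 mcg ÷ 77 mL = 8.987013 mcg/mL
Rate = 29 mcg/hr ÷ 8.987013 mcg/mL = 3.226879 mL/hr
Volume infused = 3.226879 mL/hr × 5.8 hr = 18.7159 mL
Volume remaining = 77 − 18.7159 = 58.2841 mL
Drug remaining = 58.2841 mL × 8.987013 mcg/mL = 523.8 mcg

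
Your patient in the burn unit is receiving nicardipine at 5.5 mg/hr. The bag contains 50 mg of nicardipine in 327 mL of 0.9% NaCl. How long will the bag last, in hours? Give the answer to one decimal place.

Concentration = 50 mg ÷ 327 mL = 0.1529052 mg/mL
Rate = 5.5 mg/hr ÷ 0.1529052 mg/mL = 35.97 mL/hr
Duration = 327 mL ÷ 35.97 mL/hr = 9.090909 hr

9.1 hours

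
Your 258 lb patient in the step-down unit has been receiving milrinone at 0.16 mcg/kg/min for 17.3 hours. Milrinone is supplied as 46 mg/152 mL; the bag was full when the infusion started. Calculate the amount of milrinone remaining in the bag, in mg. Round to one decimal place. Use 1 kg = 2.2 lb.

Weight = 258 lb ÷ 2.2 lb/kg = 117.2727 kg
Dose = 0.16 mcg/kg/min × 117.2727 kg = 18.76364 mcg/min
18.76364 mcg/min × 60 min/hr = 1125.818 mcg/hr
Concentration = 46 mg ÷ 152 mL = 0.3026316 mg/mL = 302.6316 mcg/mL
Rate = 1125.818 mcg/hr ÷ 302.6316 mcg/mL = 3.720095 mL/hr
Volume infused = 3.720095 mL/hr × 17.3 hr = 64.35764 mL
Volume remaining = 152 − 64.35764 = 87.64236 mL
Drug remaining = 87.64236 mL × 302.6316 mcg/mL = 26523.35 mcg = 26.52335 mg

26.5 mg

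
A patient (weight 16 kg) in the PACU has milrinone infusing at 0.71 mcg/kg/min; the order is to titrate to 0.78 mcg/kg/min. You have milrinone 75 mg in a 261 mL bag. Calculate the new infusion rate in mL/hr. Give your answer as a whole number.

Dose = 0.78 mcg/kg/min × 16 kg = 12.48 mcg/min
12.48 mcg/min × 60 min/hr = 748.8 mcg/hr
Concentration = 75 mg ÷ 261 mL = 0.2873563 mg/mL = 287.3563 mcg/mL
Rate = 748.8 mcg/hr ÷ 287.3563 mcg/mL = 2.605824 mL/hr

3 mL/hr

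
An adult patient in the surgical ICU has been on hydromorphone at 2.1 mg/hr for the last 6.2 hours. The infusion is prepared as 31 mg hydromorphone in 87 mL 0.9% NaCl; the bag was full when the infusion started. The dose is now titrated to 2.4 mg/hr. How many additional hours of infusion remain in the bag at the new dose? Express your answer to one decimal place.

7.5 hours

Initial rate:
Concentration = 31 mg ÷ 87 mL = 0.3563218 mg/mL
Rate = 2.1 mg/hr ÷ 0.3563218 mg/mL = 5.893548 mL/hr
Volume infused so far = 5.893548 mL/hr × 6.2 hr = 36.54 mL
Volume remaining = 87 − 36.54 = 50.46 mL
New rate:
Rate = 2.4 mg/hr ÷ 0.3563218 mg/mL = 6.735484 mL/hr
Time remaining = 50.46 mL ÷ 6.735484 mL/hr = 7.491667 hr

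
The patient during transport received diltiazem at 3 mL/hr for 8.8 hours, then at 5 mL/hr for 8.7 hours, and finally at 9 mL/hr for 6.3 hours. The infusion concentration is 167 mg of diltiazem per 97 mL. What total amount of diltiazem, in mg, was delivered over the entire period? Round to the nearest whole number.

Concentration = 167 mg ÷ 97 mL = 1.721649 mg/mL
Stage 1: 3 mL/hr × 8.8 hr = 26.4 mL → 26.4 mL × 1.721649 mg/mL = 45.45155 mg
Stage 2: 5 mL/hr × 8.7 hr = 43.5 mL → 43.5 mL × 1.721649 mg/mL = 74.89175 mg
Stage 3: 9 mL/hr × 6.3 hr = 56.7 mL → 56.7 mL × 1.721649 mg/mL = 97.61753 mg
Total = 45.45155 + 74.89175 + 97.61753 = 217.9608 mg

218 mg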